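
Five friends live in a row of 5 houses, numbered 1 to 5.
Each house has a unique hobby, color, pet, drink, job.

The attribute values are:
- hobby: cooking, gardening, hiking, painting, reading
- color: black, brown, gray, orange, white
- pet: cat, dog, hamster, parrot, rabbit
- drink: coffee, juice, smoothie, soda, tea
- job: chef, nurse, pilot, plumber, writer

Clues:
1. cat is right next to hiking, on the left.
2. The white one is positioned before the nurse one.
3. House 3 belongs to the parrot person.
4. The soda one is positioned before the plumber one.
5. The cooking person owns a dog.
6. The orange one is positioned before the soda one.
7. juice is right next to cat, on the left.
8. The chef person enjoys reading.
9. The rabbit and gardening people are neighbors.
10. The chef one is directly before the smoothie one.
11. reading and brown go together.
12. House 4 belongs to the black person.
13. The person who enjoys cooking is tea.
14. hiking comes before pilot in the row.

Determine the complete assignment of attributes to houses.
Solution:

House | Hobby | Color | Pet | Drink | Job
-----------------------------------------
  1   | reading | brown | rabbit | juice | chef
  2   | gardening | white | cat | smoothie | writer
  3   | hiking | orange | parrot | coffee | nurse
  4   | painting | black | hamster | soda | pilot
  5   | cooking | gray | dog | tea | plumber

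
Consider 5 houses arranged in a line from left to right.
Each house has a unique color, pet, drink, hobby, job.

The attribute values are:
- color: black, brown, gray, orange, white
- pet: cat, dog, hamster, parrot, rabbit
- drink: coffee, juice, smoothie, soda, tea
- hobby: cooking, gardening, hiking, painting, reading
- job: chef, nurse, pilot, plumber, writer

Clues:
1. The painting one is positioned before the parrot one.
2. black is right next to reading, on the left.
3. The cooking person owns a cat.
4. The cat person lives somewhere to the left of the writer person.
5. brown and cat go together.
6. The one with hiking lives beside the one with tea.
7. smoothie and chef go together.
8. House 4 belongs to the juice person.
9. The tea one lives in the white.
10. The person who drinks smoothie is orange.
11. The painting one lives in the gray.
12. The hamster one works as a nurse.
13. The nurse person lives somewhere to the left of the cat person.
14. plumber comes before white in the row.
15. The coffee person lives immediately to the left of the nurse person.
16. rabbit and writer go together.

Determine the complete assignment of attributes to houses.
Solution:

House | Color | Pet | Drink | Hobby | Job
-----------------------------------------
  1   | black | dog | coffee | hiking | plumber
  2   | white | hamster | tea | reading | nurse
  3   | brown | cat | soda | cooking | pilot
  4   | gray | rabbit | juice | painting | writer
  5   | orange | parrot | smoothie | gardening | chef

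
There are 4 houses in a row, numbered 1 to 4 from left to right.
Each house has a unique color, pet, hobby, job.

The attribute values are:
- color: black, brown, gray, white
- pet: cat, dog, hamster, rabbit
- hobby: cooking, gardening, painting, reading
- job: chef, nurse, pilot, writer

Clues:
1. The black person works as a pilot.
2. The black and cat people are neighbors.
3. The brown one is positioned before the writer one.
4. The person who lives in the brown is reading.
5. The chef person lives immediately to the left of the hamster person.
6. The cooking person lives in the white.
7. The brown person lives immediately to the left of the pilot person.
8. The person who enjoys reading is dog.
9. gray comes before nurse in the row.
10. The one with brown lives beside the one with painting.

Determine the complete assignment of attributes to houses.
Solution:

House | Color | Pet | Hobby | Job
---------------------------------
  1   | brown | dog | reading | chef
  2   | black | hamster | painting | pilot
  3   | gray | cat | gardening | writer
  4   | white | rabbit | cooking | nurse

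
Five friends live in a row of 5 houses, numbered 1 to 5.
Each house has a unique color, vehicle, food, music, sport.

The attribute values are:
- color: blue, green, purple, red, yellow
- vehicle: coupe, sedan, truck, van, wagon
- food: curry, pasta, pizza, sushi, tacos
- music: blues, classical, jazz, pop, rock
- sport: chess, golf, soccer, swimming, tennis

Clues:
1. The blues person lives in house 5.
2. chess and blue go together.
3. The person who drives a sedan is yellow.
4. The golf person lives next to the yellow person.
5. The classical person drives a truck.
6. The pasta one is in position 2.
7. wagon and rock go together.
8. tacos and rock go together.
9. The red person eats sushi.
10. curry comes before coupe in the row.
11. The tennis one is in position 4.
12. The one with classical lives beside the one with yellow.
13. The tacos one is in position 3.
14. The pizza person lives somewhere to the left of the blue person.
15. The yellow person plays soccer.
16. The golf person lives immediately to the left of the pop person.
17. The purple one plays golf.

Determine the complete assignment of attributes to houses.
Solution:

House | Color | Vehicle | Food | Music | Sport
----------------------------------------------
  1   | purple | truck | pizza | classical | golf
  2   | yellow | sedan | pasta | pop | soccer
  3   | blue | wagon | tacos | rock | chess
  4   | green | van | curry | jazz | tennis
  5   | red | coupe | sushi | blues | swimming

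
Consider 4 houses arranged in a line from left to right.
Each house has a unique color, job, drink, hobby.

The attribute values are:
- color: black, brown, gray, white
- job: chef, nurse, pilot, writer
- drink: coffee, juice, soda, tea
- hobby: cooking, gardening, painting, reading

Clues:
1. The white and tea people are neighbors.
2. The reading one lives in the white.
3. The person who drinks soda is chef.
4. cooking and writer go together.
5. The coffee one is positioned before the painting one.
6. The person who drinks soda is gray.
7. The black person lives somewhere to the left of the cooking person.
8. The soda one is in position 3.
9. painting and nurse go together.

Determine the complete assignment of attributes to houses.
Solution:

House | Color | Job | Drink | Hobby
-----------------------------------
  1   | white | pilot | coffee | reading
  2   | black | nurse | tea | painting
  3   | gray | chef | soda | gardening
  4   | brown | writer | juice | cooking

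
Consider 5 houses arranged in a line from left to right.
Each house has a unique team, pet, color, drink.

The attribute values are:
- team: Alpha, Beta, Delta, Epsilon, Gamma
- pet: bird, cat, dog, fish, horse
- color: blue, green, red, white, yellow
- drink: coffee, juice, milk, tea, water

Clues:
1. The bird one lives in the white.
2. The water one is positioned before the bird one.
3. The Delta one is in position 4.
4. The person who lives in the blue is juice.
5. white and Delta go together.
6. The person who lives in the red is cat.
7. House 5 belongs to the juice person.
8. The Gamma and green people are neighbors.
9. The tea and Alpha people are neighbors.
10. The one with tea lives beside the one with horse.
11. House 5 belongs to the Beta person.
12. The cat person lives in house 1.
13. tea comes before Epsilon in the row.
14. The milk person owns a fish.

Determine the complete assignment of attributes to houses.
Solution:

House | Team | Pet | Color | Drink
----------------------------------
  1   | Gamma | cat | red | tea
  2   | Alpha | horse | green | water
  3   | Epsilon | fish | yellow | milk
  4   | Delta | bird | white | coffee
  5   | Beta | dog | blue | juice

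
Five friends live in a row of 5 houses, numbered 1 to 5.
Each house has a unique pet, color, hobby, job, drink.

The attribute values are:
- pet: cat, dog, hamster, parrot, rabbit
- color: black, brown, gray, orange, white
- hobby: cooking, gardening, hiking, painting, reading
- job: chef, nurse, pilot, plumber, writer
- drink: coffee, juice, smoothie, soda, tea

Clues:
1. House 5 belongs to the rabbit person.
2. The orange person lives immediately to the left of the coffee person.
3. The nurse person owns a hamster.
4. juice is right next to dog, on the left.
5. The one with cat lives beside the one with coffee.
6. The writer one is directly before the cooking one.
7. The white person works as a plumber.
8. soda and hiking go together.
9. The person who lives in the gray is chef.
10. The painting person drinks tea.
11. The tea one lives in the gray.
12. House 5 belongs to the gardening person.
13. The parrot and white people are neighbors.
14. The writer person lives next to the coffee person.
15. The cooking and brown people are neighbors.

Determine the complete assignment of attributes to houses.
Solution:

House | Pet | Color | Hobby | Job | Drink
-----------------------------------------
  1   | cat | orange | reading | writer | juice
  2   | dog | black | cooking | pilot | coffee
  3   | hamster | brown | hiking | nurse | soda
  4   | parrot | gray | painting | chef | tea
  5   | rabbit | white | gardening | plumber | smoothie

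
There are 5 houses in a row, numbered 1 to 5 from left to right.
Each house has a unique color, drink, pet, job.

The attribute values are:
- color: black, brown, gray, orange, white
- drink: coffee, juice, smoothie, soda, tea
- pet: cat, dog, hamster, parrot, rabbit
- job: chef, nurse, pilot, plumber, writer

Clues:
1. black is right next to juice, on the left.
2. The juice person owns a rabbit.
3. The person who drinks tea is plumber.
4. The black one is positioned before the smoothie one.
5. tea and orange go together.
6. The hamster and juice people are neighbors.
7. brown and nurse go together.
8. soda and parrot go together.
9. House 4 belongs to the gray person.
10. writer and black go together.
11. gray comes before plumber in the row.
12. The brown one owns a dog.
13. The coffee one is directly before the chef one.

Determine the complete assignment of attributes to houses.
Solution:

House | Color | Drink | Pet | Job
---------------------------------
  1   | black | coffee | hamster | writer
  2   | white | juice | rabbit | chef
  3   | brown | smoothie | dog | nurse
  4   | gray | soda | parrot | pilot
  5   | orange | tea | cat | plumber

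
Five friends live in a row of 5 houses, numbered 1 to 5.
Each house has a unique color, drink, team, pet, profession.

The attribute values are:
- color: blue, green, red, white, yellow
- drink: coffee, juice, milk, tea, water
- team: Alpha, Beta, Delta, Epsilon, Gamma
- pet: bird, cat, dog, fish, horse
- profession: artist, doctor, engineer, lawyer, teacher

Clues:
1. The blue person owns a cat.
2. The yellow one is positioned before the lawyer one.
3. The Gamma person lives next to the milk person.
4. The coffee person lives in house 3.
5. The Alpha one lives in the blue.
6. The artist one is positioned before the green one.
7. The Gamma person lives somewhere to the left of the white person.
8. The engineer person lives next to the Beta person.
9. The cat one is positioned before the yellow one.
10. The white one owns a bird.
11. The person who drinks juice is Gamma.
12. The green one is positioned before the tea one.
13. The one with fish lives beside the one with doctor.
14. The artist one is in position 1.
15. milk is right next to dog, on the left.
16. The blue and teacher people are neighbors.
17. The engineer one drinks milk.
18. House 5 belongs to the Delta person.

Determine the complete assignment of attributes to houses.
Solution:

House | Color | Drink | Team | Pet | Profession
-----------------------------------------------
  1   | red | juice | Gamma | horse | artist
  2   | blue | milk | Alpha | cat | engineer
  3   | yellow | coffee | Beta | dog | teacher
  4   | green | water | Epsilon | fish | lawyer
  5   | white | tea | Delta | bird | doctor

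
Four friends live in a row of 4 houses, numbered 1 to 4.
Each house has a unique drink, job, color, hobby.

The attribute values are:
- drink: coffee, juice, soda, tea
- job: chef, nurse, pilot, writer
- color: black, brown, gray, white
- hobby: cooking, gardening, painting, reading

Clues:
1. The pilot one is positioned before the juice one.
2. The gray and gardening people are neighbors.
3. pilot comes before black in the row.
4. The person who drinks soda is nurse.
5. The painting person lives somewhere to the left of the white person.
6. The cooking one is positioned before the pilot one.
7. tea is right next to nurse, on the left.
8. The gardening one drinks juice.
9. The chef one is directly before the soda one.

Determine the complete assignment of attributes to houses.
Solution:

House | Drink | Job | Color | Hobby
-----------------------------------
  1   | tea | chef | brown | painting
  2   | soda | nurse | white | cooking
  3   | coffee | pilot | gray | reading
  4   | juice | writer | black | gardening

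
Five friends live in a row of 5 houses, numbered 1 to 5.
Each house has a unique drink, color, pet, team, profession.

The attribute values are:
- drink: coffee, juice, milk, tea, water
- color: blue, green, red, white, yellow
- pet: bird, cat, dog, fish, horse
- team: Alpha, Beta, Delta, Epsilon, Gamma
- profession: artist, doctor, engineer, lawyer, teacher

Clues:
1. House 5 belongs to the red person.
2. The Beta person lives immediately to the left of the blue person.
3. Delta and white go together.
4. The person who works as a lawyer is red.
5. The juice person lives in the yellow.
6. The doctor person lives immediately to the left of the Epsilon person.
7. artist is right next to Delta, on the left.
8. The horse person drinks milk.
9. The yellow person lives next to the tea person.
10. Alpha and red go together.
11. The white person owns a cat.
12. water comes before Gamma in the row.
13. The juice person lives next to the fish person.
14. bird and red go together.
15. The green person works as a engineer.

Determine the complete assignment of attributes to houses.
Solution:

House | Drink | Color | Pet | Team | Profession
-----------------------------------------------
  1   | juice | yellow | dog | Beta | doctor
  2   | tea | blue | fish | Epsilon | artist
  3   | water | white | cat | Delta | teacher
  4   | milk | green | horse | Gamma | engineer
  5   | coffee | red | bird | Alpha | lawyer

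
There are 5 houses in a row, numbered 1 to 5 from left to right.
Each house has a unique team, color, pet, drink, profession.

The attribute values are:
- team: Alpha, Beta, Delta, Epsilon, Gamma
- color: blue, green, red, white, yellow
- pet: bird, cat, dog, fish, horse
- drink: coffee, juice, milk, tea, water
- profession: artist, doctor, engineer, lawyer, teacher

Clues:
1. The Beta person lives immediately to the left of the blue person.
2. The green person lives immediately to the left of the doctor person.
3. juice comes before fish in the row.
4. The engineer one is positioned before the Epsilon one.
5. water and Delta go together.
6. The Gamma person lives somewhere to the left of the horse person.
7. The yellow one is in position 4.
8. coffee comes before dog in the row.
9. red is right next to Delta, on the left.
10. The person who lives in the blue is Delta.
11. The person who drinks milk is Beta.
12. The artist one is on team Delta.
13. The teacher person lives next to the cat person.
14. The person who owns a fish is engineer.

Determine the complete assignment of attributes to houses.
Solution:

House | Team | Color | Pet | Drink | Profession
-----------------------------------------------
  1   | Gamma | green | bird | juice | teacher
  2   | Beta | red | cat | milk | doctor
  3   | Delta | blue | horse | water | artist
  4   | Alpha | yellow | fish | coffee | engineer
  5   | Epsilon | white | dog | tea | lawyer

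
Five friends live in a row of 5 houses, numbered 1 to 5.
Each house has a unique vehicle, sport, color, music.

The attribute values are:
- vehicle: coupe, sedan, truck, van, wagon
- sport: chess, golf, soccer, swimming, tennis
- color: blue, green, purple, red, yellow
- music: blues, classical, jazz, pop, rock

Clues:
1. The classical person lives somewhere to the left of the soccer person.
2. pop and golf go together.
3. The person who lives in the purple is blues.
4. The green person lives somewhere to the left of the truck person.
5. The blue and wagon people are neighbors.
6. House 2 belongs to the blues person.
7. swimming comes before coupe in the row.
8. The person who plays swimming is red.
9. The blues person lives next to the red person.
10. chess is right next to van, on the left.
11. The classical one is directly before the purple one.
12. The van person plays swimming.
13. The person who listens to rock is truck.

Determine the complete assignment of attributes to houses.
Solution:

House | Vehicle | Sport | Color | Music
---------------------------------------
  1   | sedan | tennis | blue | classical
  2   | wagon | chess | purple | blues
  3   | van | swimming | red | jazz
  4   | coupe | golf | green | pop
  5   | truck | soccer | yellow | rock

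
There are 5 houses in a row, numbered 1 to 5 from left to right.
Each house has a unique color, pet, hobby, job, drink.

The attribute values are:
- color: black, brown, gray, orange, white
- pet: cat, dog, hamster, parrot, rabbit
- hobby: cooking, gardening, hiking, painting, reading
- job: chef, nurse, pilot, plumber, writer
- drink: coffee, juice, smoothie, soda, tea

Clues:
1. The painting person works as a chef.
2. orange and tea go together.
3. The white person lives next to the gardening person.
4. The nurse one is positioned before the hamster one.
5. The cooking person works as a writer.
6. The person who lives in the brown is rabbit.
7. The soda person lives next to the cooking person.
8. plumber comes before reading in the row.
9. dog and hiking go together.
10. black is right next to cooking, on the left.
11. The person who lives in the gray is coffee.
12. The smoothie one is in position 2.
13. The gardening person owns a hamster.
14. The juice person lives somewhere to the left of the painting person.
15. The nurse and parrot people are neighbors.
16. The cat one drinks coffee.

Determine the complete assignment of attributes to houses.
Solution:

House | Color | Pet | Hobby | Job | Drink
-----------------------------------------
  1   | black | dog | hiking | nurse | soda
  2   | white | parrot | cooking | writer | smoothie
  3   | orange | hamster | gardening | plumber | tea
  4   | brown | rabbit | reading | pilot | juice
  5   | gray | cat | painting | chef | coffee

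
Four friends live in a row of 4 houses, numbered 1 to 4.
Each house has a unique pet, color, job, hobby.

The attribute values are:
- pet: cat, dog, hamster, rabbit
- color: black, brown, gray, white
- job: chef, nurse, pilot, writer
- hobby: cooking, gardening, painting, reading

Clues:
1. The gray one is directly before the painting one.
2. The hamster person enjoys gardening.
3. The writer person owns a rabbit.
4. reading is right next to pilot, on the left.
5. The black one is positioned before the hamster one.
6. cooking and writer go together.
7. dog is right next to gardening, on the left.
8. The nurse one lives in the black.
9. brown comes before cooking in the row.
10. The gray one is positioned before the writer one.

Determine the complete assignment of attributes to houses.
Solution:

House | Pet | Color | Job | Hobby
---------------------------------
  1   | dog | black | nurse | reading
  2   | hamster | gray | pilot | gardening
  3   | cat | brown | chef | painting
  4   | rabbit | white | writer | cooking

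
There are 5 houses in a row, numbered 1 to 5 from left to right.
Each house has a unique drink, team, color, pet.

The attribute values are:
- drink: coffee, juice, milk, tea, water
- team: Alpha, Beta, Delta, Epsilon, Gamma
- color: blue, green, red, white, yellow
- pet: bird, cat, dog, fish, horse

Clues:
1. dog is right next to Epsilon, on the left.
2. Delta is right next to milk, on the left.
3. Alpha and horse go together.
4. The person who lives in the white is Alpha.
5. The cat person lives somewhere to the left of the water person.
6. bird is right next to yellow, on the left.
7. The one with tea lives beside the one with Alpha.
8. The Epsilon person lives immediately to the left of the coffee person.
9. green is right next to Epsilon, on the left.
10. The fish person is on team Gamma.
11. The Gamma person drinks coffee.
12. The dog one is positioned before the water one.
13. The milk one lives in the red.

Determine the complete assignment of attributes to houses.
Solution:

House | Drink | Team | Color | Pet
----------------------------------
  1   | juice | Delta | green | dog
  2   | milk | Epsilon | red | bird
  3   | coffee | Gamma | yellow | fish
  4   | tea | Beta | blue | cat
  5   | water | Alpha | white | horse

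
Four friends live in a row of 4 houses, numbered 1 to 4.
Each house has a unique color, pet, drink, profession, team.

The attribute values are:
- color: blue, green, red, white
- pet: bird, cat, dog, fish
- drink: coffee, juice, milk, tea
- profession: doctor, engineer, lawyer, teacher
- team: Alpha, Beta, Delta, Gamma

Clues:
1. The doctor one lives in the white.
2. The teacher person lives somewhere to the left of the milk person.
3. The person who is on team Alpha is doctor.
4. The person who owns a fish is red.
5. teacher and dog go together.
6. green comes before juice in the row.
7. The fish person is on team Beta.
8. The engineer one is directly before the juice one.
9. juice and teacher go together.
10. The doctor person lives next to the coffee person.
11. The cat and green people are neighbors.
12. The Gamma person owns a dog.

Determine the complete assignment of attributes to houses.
Solution:

House | Color | Pet | Drink | Profession | Team
-----------------------------------------------
  1   | white | cat | tea | doctor | Alpha
  2   | green | bird | coffee | engineer | Delta
  3   | blue | dog | juice | teacher | Gamma
  4   | red | fish | milk | lawyer | Beta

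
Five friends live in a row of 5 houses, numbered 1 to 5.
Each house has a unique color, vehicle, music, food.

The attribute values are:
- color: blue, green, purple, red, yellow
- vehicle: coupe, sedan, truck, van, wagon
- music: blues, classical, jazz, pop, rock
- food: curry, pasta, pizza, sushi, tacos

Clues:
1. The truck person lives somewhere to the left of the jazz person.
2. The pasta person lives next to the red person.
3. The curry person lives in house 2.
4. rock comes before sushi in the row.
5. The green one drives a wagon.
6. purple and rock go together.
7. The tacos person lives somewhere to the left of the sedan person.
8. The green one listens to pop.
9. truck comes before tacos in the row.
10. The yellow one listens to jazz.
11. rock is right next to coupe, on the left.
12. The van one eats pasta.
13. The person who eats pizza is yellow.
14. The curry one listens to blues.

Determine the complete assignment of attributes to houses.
Solution:

House | Color | Vehicle | Music | Food
--------------------------------------
  1   | purple | van | rock | pasta
  2   | red | coupe | blues | curry
  3   | blue | truck | classical | sushi
  4   | green | wagon | pop | tacos
  5   | yellow | sedan | jazz | pizza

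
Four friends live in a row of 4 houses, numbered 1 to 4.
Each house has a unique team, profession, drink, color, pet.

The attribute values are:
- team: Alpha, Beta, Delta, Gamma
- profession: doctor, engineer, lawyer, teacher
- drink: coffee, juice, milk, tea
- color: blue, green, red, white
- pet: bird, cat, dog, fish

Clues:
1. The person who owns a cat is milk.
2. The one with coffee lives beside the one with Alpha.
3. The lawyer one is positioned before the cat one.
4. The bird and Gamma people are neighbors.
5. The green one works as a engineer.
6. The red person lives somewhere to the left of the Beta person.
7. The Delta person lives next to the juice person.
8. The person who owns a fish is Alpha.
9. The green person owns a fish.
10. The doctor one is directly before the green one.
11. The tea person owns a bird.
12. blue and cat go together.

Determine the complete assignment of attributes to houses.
Solution:

House | Team | Profession | Drink | Color | Pet
-----------------------------------------------
  1   | Delta | doctor | coffee | red | dog
  2   | Alpha | engineer | juice | green | fish
  3   | Beta | lawyer | tea | white | bird
  4   | Gamma | teacher | milk | blue | cat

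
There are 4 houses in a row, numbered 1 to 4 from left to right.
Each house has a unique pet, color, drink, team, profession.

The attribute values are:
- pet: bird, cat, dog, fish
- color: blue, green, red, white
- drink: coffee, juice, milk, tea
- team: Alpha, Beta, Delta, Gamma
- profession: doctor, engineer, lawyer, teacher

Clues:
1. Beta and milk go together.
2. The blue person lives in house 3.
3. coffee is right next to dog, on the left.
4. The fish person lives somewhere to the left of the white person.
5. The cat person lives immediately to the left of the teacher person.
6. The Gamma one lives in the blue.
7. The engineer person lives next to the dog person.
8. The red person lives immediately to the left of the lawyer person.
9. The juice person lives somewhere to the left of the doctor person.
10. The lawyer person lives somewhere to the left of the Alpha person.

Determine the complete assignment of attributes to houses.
Solution:

House | Pet | Color | Drink | Team | Profession
-----------------------------------------------
  1   | cat | green | coffee | Delta | engineer
  2   | dog | red | milk | Beta | teacher
  3   | fish | blue | juice | Gamma | lawyer
  4   | bird | white | tea | Alpha | doctor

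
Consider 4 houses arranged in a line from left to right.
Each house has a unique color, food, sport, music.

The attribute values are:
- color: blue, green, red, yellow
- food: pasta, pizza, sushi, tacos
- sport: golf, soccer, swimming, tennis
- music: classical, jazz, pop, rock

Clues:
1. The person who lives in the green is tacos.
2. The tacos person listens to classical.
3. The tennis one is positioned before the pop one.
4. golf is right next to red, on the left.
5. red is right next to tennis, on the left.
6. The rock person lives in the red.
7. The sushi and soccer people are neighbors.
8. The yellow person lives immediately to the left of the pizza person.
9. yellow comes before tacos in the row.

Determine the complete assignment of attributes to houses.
Solution:

House | Color | Food | Sport | Music
------------------------------------
  1   | yellow | sushi | golf | jazz
  2   | red | pizza | soccer | rock
  3   | green | tacos | tennis | classical
  4   | blue | pasta | swimming | pop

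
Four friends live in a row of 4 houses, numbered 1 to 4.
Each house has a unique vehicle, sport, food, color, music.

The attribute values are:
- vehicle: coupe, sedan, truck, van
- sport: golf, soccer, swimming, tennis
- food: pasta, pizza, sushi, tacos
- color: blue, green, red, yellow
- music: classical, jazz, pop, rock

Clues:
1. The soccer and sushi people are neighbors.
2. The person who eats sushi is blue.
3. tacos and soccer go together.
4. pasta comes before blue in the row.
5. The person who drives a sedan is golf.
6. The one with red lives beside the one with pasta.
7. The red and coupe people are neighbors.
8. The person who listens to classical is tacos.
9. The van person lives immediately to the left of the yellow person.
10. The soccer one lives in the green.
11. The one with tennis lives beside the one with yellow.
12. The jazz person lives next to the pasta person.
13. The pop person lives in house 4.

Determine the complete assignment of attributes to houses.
Solution:

House | Vehicle | Sport | Food | Color | Music
----------------------------------------------
  1   | van | tennis | pizza | red | jazz
  2   | coupe | swimming | pasta | yellow | rock
  3   | truck | soccer | tacos | green | classical
  4   | sedan | golf | sushi | blue | pop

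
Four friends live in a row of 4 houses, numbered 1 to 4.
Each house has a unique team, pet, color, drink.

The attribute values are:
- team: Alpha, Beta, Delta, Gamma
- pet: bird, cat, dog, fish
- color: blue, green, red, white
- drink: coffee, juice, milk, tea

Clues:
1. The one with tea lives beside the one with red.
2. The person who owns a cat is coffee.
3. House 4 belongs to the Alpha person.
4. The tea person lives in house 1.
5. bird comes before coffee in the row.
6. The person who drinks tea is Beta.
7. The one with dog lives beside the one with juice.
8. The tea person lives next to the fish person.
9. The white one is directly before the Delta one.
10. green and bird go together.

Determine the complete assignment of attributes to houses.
Solution:

House | Team | Pet | Color | Drink
----------------------------------
  1   | Beta | dog | white | tea
  2   | Delta | fish | red | juice
  3   | Gamma | bird | green | milk
  4   | Alpha | cat | blue | coffee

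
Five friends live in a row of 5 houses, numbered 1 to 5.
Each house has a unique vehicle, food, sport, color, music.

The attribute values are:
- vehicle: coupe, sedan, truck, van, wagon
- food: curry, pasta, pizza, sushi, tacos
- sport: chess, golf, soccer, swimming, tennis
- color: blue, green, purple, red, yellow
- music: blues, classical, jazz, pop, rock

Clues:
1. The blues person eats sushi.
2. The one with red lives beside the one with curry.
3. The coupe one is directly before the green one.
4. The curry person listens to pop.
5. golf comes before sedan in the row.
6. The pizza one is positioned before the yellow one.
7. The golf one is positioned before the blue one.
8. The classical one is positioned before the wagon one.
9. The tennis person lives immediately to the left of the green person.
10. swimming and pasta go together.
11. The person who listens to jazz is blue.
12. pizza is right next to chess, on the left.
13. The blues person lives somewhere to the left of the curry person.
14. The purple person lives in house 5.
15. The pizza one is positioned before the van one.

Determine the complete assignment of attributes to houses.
Solution:

House | Vehicle | Food | Sport | Color | Music
----------------------------------------------
  1   | coupe | sushi | tennis | red | blues
  2   | truck | curry | golf | green | pop
  3   | sedan | pizza | soccer | blue | jazz
  4   | van | tacos | chess | yellow | classical
  5   | wagon | pasta | swimming | purple | rock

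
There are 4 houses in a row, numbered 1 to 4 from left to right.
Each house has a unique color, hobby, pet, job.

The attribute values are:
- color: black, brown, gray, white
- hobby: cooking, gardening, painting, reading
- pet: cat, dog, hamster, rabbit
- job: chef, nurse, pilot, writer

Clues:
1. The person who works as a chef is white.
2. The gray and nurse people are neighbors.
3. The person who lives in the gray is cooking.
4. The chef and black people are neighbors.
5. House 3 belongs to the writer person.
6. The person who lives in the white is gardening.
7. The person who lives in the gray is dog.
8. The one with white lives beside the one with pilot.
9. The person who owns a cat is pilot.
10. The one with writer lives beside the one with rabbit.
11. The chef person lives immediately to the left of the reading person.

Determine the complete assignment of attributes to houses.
Solution:

House | Color | Hobby | Pet | Job
---------------------------------
  1   | white | gardening | hamster | chef
  2   | black | reading | cat | pilot
  3   | gray | cooking | dog | writer
  4   | brown | painting | rabbit | nurse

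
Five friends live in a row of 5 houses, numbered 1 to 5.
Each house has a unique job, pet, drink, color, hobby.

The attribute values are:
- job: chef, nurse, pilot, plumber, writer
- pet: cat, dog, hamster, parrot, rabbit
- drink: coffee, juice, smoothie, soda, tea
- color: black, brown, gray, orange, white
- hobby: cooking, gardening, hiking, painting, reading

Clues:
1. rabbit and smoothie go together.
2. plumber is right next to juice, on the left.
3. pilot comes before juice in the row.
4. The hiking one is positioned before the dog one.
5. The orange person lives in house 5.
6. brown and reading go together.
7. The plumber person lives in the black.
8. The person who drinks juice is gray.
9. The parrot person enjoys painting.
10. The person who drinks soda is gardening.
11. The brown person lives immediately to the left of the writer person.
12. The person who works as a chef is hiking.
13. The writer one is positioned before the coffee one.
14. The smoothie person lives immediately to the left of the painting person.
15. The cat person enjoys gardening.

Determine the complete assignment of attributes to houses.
Solution:

House | Job | Pet | Drink | Color | Hobby
-----------------------------------------
  1   | pilot | rabbit | smoothie | brown | reading
  2   | writer | parrot | tea | white | painting
  3   | plumber | cat | soda | black | gardening
  4   | chef | hamster | juice | gray | hiking
  5   | nurse | dog | coffee | orange | cooking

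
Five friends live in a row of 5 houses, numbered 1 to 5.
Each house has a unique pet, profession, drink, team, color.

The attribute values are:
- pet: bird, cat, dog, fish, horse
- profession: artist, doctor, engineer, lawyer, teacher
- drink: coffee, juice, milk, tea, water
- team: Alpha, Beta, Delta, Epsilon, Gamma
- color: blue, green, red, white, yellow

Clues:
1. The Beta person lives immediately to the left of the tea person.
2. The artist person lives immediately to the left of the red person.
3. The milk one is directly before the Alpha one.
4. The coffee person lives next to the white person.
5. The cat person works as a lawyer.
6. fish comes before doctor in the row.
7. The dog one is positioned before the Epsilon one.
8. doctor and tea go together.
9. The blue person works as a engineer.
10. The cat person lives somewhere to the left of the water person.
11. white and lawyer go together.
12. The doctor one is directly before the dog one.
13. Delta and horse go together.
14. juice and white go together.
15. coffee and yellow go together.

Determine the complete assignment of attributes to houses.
Solution:

House | Pet | Profession | Drink | Team | Color
-----------------------------------------------
  1   | fish | artist | milk | Beta | green
  2   | bird | doctor | tea | Alpha | red
  3   | dog | teacher | coffee | Gamma | yellow
  4   | cat | lawyer | juice | Epsilon | white
  5   | horse | engineer | water | Delta | blue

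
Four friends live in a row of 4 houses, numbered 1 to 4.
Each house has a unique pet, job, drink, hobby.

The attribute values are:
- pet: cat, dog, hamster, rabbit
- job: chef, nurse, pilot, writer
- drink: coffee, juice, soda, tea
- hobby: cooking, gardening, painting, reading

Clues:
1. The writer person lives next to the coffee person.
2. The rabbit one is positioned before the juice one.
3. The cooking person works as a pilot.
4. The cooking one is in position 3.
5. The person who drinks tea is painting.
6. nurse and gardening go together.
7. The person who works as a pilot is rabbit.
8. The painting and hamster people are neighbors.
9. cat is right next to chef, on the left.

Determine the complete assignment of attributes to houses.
Solution:

House | Pet | Job | Drink | Hobby
---------------------------------
  1   | cat | writer | tea | painting
  2   | hamster | chef | coffee | reading
  3   | rabbit | pilot | soda | cooking
  4   | dog | nurse | juice | gardening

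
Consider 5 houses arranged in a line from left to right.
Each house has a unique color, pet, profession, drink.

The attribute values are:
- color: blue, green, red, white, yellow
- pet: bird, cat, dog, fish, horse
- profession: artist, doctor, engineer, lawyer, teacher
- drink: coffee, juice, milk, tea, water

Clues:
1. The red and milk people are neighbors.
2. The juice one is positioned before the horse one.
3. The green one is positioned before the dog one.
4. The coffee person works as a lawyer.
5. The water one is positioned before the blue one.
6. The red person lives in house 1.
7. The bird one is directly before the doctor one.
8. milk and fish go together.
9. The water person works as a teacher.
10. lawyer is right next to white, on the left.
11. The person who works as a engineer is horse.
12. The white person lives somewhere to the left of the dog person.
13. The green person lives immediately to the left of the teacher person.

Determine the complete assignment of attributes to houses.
Solution:

House | Color | Pet | Profession | Drink
----------------------------------------
  1   | red | bird | lawyer | coffee
  2   | white | fish | doctor | milk
  3   | green | cat | artist | juice
  4   | yellow | dog | teacher | water
  5   | blue | horse | engineer | tea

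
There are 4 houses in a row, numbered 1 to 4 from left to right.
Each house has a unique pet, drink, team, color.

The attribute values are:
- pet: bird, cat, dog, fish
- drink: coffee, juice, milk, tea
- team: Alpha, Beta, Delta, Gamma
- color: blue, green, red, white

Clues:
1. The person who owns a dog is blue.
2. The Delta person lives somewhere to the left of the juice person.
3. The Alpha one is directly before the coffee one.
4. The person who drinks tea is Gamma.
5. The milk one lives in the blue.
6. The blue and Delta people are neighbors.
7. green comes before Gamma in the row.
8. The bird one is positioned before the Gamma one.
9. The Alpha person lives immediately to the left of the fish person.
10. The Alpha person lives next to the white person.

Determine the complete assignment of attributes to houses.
Solution:

House | Pet | Drink | Team | Color
----------------------------------
  1   | dog | milk | Alpha | blue
  2   | fish | coffee | Delta | white
  3   | bird | juice | Beta | green
  4   | cat | tea | Gamma | red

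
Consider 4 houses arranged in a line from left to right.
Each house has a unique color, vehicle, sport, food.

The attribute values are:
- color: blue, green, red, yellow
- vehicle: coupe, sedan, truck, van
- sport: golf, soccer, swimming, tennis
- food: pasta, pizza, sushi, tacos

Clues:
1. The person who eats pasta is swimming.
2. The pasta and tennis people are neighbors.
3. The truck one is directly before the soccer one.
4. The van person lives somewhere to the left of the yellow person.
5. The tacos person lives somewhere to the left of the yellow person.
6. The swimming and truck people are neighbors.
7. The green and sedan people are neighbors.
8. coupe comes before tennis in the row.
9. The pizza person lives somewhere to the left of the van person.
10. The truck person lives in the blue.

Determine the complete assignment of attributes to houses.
Solution:

House | Color | Vehicle | Sport | Food
--------------------------------------
  1   | red | coupe | swimming | pasta
  2   | blue | truck | tennis | pizza
  3   | green | van | soccer | tacos
  4   | yellow | sedan | golf | sushi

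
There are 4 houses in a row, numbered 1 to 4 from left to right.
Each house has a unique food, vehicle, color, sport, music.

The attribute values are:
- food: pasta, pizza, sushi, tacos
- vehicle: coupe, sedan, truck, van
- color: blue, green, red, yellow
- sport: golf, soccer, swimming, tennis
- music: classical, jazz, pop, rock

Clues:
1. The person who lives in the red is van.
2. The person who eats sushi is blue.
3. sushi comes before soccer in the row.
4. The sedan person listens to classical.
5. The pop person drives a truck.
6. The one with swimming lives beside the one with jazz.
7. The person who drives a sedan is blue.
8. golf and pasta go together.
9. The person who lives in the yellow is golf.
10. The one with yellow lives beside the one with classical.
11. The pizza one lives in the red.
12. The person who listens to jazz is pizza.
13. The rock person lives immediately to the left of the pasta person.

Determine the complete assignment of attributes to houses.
Solution:

House | Food | Vehicle | Color | Sport | Music
----------------------------------------------
  1   | tacos | coupe | green | tennis | rock
  2   | pasta | truck | yellow | golf | pop
  3   | sushi | sedan | blue | swimming | classical
  4   | pizza | van | red | soccer | jazz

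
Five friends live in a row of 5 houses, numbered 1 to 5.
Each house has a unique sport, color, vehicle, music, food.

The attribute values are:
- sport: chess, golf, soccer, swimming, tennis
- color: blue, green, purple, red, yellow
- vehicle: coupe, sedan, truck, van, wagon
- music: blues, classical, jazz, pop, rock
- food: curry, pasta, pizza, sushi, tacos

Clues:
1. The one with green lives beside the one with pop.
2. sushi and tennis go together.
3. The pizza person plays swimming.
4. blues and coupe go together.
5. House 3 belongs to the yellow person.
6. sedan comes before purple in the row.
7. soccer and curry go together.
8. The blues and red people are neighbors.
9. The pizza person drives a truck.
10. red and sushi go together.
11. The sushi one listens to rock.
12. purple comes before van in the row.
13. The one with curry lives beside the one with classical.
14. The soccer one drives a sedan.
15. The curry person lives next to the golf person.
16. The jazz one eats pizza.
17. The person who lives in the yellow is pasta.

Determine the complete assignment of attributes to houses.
Solution:

House | Sport | Color | Vehicle | Music | Food
----------------------------------------------
  1   | swimming | green | truck | jazz | pizza
  2   | soccer | blue | sedan | pop | curry
  3   | golf | yellow | wagon | classical | pasta
  4   | chess | purple | coupe | blues | tacos
  5   | tennis | red | van | rock | sushi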